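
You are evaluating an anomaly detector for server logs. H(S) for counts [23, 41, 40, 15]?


Probabilities: [23/119, 41/119, 40/119, 15/119] ≈ [0.1933, 0.3445, 0.3361, 0.1261]
H = -((23/119)·log₂(23/119) + (41/119)·log₂(41/119) + (40/119)·log₂(40/119) + (15/119)·log₂(15/119))
  = 1.8933 bits

1.8933 bits


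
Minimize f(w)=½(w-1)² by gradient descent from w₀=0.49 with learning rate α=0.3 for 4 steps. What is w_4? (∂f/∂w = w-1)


step 1: grad = 0.49-1 = -0.51; w = 0.49 - 0.3·(-0.51) = 0.643
step 2: grad = 0.643-1 = -0.357; w = 0.643 - 0.3·(-0.357) = 0.7501
step 3: grad = 0.7501-1 = -0.2499; w = 0.7501 - 0.3·(-0.2499) = 0.82507
step 4: grad = 0.82507-1 = -0.17493; w = 0.82507 - 0.3·(-0.17493) = 0.877549

0.877549


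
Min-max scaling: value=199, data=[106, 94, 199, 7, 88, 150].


min=7, max=199
(199-7)/(199-7) = 192/192 = 1.0

1.0


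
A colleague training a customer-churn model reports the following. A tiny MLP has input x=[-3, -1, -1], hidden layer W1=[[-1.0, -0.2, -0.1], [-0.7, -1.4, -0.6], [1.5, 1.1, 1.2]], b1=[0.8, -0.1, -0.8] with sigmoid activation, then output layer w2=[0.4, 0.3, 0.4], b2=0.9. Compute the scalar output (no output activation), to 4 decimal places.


z1[0] = (-1.0)·(-3) + (-0.2)·(-1) + (-0.1)·(-1) + 0.8 = 4.1
z1[1] = (-0.7)·(-3) + (-1.4)·(-1) + (-0.6)·(-1) - 0.1 = 4.0
z1[2] = (1.5)·(-3) + (1.1)·(-1) + (1.2)·(-1) - 0.8 = -7.6
h = sigmoid(z1) = [0.9837, 0.982, 0.0005]
output = (0.4)·(0.9837) + (0.3)·(0.982) + (0.4)·(0.0005) + 0.9 = 1.5883

1.5883


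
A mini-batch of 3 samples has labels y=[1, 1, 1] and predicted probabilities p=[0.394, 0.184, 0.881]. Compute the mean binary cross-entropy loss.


L[0] = -ln(0.394) = 0.9314
L[1] = -ln(0.184) = 1.6928
L[2] = -ln(0.881) = 0.1267
mean = (0.9314 + 1.6928 + 0.1267)/3 = 0.917

0.917


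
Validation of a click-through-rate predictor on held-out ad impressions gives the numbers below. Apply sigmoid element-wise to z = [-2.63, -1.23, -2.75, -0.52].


σ(-2.63) = 1/(1+e^2.63) = 0.0672
σ(-1.23) = 1/(1+e^1.23) = 0.2262
σ(-2.75) = 1/(1+e^2.75) = 0.0601
σ(-0.52) = 1/(1+e^0.52) = 0.3729
result = [0.0672, 0.2262, 0.0601, 0.3729]

[0.0672, 0.2262, 0.0601, 0.3729]


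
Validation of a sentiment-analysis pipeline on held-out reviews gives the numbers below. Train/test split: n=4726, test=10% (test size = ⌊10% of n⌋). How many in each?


Test = ⌊4726·10/100⌋ = 472
Train = 4726 - 472 = 4254

Train: 4254, Test: 472


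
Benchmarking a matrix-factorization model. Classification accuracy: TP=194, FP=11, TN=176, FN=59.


Accuracy = (TP+TN)/(TP+TN+FP+FN)
= (194+176)/(440)
= 370/440 = 84.09%

84.09%


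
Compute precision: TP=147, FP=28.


Precision = TP/(TP+FP)
= 147/(147+28)
= 147/175 = 84.0%

84.0%


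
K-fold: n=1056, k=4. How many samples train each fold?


Fold size = 1056/4 = 264
Training per fold = 1056 - 264 = 792

792


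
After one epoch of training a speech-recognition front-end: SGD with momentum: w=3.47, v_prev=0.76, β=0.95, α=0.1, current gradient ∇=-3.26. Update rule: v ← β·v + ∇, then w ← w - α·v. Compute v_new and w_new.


v_new = 0.95·0.76 - 3.26 = 0.722 - 3.26 = -2.538
w_new = 3.47 - 0.1·-2.538 = 3.47 + 0.2538 = 3.7238

v_new=-2.538, w_new=3.7238


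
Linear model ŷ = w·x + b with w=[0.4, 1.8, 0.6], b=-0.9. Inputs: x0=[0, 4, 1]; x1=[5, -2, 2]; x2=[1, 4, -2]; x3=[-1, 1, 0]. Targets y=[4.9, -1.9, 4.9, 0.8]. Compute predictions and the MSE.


ŷ0 = (0.4)·(0) + (1.8)·(4) + (0.6)·(1) - 0.9 = 6.9
ŷ1 = (0.4)·(5) + (1.8)·(-2) + (0.6)·(2) - 0.9 = -1.3
ŷ2 = (0.4)·(1) + (1.8)·(4) + (0.6)·(-2) - 0.9 = 5.5
ŷ3 = (0.4)·(-1) + (1.8)·(1) + (0.6)·(0) - 0.9 = 0.5
errors² = [4.0, 0.36, 0.36, 0.09]
MSE = 4.8100/4 = 1.2025

1.2025


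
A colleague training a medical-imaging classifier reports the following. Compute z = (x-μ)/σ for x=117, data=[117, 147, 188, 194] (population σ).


μ = 161.5, σ = 31.4205
z = (117 - 161.5)/31.4205 = -1.4163

-1.4163


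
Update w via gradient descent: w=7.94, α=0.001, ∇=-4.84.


w_new = w - α·∇
= 7.94 - 0.001·-4.84
= 7.94 + 0.00484
= 7.94484

7.94484


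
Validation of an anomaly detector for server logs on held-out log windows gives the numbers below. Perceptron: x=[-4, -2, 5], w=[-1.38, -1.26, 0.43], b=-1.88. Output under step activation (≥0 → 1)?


z = (-4)·(-1.38) + (-2)·(-1.26) + (5)·(0.43) - 1.88
  = 8.31
step(z) = 1 (z≥0)

1


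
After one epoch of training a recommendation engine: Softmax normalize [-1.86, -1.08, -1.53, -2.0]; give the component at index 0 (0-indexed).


Exponentials: e^-1.86=0.1557, e^-1.08=0.3396, e^-1.53=0.2165, e^-2.0=0.1353
Sum = 0.8471
Softmax = [0.1838, 0.4009, 0.2556, 0.1598]
p[0] = 0.1557/0.8471 = 0.1838

0.1838


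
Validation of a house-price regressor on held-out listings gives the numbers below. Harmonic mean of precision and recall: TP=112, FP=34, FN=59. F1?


Precision = 112/146 = 0.7671
Recall = 112/171 = 0.655
F1 = 2·P·R/(P+R) = 2·TP/(2·TP+FP+FN) = 224/(224+34+59) = 224/317 = 0.7066

0.7066


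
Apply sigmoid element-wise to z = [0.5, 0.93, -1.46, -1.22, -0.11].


σ(0.5) = 1/(1+e^-0.5) = 0.6225
σ(0.93) = 1/(1+e^-0.93) = 0.7171
σ(-1.46) = 1/(1+e^1.46) = 0.1885
σ(-1.22) = 1/(1+e^1.22) = 0.2279
σ(-0.11) = 1/(1+e^0.11) = 0.4725
result = [0.6225, 0.7171, 0.1885, 0.2279, 0.4725]

[0.6225, 0.7171, 0.1885, 0.2279, 0.4725]


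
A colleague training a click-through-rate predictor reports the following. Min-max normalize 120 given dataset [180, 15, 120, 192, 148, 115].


min=15, max=192
(120-15)/(192-15) = 105/177 = 0.5932

0.5932


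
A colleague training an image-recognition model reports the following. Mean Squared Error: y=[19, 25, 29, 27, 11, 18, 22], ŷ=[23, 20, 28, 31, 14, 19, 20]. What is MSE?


Squared errors: (19-23)²=16, (25-20)²=25, (29-28)²=1, (27-31)²=16, (11-14)²=9, (18-19)²=1, (22-20)²=4
Sum = 72
MSE = 72/7 = 72/7

72/7


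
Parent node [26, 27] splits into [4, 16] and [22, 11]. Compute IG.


Parent = [26, 27], H_parent = 0.9997
H_left = 0.7219 (n=20), H_right = 0.9183 (n=33)
H_children = (20/53)·0.7219 + (33/53)·0.9183 = 0.8442
IG = 0.9997 - 0.8442 = 0.1555

0.1555


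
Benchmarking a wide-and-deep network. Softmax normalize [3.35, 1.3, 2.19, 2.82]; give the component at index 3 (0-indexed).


Exponentials: e^3.35=28.5027, e^1.3=3.6693, e^2.19=8.9352, e^2.82=16.7769
Sum = 57.8841
Softmax = [0.4924, 0.0634, 0.1544, 0.2898]
p[3] = 16.7769/57.8841 = 0.2898

0.2898


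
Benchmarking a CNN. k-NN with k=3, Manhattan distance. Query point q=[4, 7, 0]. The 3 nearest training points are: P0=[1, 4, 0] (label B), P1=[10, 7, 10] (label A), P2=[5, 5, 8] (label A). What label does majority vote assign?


d(q,P0) = 6  (label B)
d(q,P1) = 16  (label A)
d(q,P2) = 11  (label A)
Votes: A=2, B=1
Majority → A

A


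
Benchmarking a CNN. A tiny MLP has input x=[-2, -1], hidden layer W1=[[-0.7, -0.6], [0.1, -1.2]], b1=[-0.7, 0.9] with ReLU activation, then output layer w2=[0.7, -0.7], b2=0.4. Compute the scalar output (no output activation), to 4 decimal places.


z1[0] = (-0.7)·(-2) + (-0.6)·(-1) - 0.7 = 1.3
z1[1] = (0.1)·(-2) + (-1.2)·(-1) + 0.9 = 1.9
h = ReLU(z1) = [1.3, 1.9]
output = (0.7)·(1.3) + (-0.7)·(1.9) + 0.4 = -0.02

-0.02


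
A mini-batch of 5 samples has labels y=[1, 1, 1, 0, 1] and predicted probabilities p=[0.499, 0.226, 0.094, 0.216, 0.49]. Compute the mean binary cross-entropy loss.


L[0] = -ln(0.499) = 0.6951
L[1] = -ln(0.226) = 1.4872
L[2] = -ln(0.094) = 2.3645
L[3] = -ln(1-0.216) = -ln(0.784) = 0.2433
L[4] = -ln(0.49) = 0.7133
mean = (0.6951 + 1.4872 + 2.3645 + 0.2433 + 0.7133)/5 = 1.1007

1.1007


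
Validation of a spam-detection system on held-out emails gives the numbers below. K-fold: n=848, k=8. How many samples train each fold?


Fold size = 848/8 = 106
Training per fold = 848 - 106 = 742

742


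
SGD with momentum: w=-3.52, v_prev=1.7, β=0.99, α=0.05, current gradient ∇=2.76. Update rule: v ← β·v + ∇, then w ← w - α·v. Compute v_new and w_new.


v_new = 0.99·1.7 + 2.76 = 1.683 + 2.76 = 4.443
w_new = -3.52 - 0.05·4.443 = -3.52 - 0.22215 = -3.74215

v_new=4.443, w_new=-3.74215


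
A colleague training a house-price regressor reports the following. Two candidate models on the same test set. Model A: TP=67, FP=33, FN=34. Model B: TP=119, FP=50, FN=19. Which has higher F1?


Model A: P=67/100=0.67, R=67/101=0.6634, F1=2PR/(P+R)=2TP/(2TP+FP+FN)=134/201=0.6667
Model B: P=119/169=0.7041, R=119/138=0.8623, F1=2PR/(P+R)=2TP/(2TP+FP+FN)=238/307=0.7752
0.6667 < 0.7752 → Model B

Model B


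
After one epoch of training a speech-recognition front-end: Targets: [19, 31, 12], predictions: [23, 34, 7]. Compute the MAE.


Absolute errors: |19-23|=4, |31-34|=3, |12-7|=5
Sum = 12
MAE = 12/3 = 4

4


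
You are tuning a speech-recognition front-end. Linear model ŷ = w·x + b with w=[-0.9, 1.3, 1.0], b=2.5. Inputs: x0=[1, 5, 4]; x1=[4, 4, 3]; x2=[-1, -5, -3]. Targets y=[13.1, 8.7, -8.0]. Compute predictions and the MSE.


ŷ0 = (-0.9)·(1) + (1.3)·(5) + (1.0)·(4) + 2.5 = 12.1
ŷ1 = (-0.9)·(4) + (1.3)·(4) + (1.0)·(3) + 2.5 = 7.1
ŷ2 = (-0.9)·(-1) + (1.3)·(-5) + (1.0)·(-3) + 2.5 = -6.1
errors² = [1.0, 2.56, 3.61]
MSE = 7.1700/3 = 2.39

2.39


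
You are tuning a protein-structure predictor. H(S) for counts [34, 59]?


Probabilities: [34/93, 59/93] ≈ [0.3656, 0.6344]
H = -((34/93)·log₂(34/93) + (59/93)·log₂(59/93))
  = 0.9472 bits

0.9472 bits


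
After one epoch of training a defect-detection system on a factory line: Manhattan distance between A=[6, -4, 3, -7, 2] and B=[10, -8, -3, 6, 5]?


d = |6-10| + |-4+ 8| + |3+ 3| + |-7-6| + |2-5|
  = 4 + 4 + 6 + 13 + 3
  = 30

30


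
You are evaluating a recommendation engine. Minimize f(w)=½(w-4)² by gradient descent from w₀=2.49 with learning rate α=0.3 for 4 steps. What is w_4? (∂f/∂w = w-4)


step 1: grad = 2.49-4 = -1.51; w = 2.49 - 0.3·(-1.51) = 2.943
step 2: grad = 2.943-4 = -1.057; w = 2.943 - 0.3·(-1.057) = 3.2601
step 3: grad = 3.2601-4 = -0.7399; w = 3.2601 - 0.3·(-0.7399) = 3.48207
step 4: grad = 3.48207-4 = -0.51793; w = 3.48207 - 0.3·(-0.51793) = 3.637449

3.637449


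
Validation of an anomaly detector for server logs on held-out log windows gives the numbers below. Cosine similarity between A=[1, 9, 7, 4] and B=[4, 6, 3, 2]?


A·B = 1·4 + 9·6 + 7·3 + 4·2 = 87
‖A‖ = √147 = 12.1244, ‖B‖ = √65 = 8.0623
cos = 87/(√147·√65) = 87/√9555 = 0.89

0.89


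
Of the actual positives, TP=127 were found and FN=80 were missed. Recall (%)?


Recall = TP/(TP+FN)
= 127/(127+80)
= 127/207 = 61.35%

61.35%


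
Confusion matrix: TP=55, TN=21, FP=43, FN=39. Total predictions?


Total = TP + TN + FP + FN
= 55 + 21 + 43 + 39
= 158
(Predicted positive: 98, predicted negative: 60)

158


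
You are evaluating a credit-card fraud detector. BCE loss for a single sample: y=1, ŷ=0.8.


BCE = -[y·ln(p) + (1-y)·ln(1-p)]
= -1·ln(0.8) - 0
= -ln(0.8) = 0.2231

0.2231


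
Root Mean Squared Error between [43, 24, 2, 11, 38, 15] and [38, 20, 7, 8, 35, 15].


MSE = 84/6 = 14
RMSE = √(84/6) = 3.7417

3.7417


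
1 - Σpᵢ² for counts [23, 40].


Probabilities: [23/63, 40/63] ≈ [0.3651, 0.6349]
Σpᵢ² = (529 + 1600)/63² = 2129/3969
Gini = 1 - Σpᵢ² = 1 - 2129/3969 = 0.4636

0.4636


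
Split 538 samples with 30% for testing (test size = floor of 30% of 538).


Test = ⌊538·30/100⌋ = 161
Train = 538 - 161 = 377

Train: 377, Test: 161


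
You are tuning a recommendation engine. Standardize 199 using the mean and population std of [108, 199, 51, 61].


μ = 104.75, σ = 58.5166
z = (199 - 104.75)/58.5166 = 1.6107

1.6107


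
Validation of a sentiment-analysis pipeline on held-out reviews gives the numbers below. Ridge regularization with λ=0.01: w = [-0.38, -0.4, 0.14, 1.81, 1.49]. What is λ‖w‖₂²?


‖w‖₂² = (-0.38)² + (-0.4)² + (0.14)² + (1.81)² + (1.49)²
     = 0.1444 + 0.16 + 0.0196 + 3.2761 + 2.2201
     = 5.8202
λ·‖w‖₂² = 0.01·5.8202 = 0.058202

0.058202


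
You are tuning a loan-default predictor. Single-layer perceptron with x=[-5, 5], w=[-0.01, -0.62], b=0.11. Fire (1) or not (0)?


z = (-5)·(-0.01) + (5)·(-0.62) + 0.11
  = -2.94
step(z) = 0 (z<0)

0


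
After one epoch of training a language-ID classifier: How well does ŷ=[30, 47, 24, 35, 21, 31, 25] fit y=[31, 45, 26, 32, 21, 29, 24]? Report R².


ȳ = 29.7143
SS_res = Σ(y-ŷ)² = 23
SS_tot = Σ(y-ȳ)² = 363.43
R² = 1 - SS_res/SS_tot = 1 - 0.0633 = 0.9367

0.9367


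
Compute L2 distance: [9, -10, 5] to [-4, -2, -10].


d = √((9+ 4)² + (-10+ 2)² + (5+ 10)²)
  = √(169 + 64 + 225)
  = √458 = 21.4009

21.4009


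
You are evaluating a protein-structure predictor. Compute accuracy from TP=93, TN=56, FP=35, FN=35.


Accuracy = (TP+TN)/(TP+TN+FP+FN)
= (93+56)/(219)
= 149/219 = 68.04%

68.04%


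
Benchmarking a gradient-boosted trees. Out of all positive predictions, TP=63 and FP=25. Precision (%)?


Precision = TP/(TP+FP)
= 63/(63+25)
= 63/88 = 71.59%

71.59%


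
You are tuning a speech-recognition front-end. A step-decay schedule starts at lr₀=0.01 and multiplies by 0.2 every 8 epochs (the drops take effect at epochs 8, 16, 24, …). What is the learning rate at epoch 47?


n_drops = ⌊47/8⌋ = 5
lr = 0.01·0.2^5 = 0.01·0.00032 = 0.0000032

0.0000032


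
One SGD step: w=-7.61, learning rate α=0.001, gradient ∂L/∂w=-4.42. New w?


w_new = w - α·∇
= -7.61 - 0.001·-4.42
= -7.61 + 0.00442
= -7.60558

-7.60558


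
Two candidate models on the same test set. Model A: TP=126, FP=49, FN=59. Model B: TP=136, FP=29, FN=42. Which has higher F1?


Model A: P=126/175=0.72, R=126/185=0.6811, F1=2PR/(P+R)=2TP/(2TP+FP+FN)=252/360=0.7
Model B: P=136/165=0.8242, R=136/178=0.764, F1=2PR/(P+R)=2TP/(2TP+FP+FN)=272/343=0.793
0.7 < 0.793 → Model B

Model B


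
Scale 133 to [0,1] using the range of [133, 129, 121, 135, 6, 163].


min=6, max=163
(133-6)/(163-6) = 127/157 = 0.8089

0.8089


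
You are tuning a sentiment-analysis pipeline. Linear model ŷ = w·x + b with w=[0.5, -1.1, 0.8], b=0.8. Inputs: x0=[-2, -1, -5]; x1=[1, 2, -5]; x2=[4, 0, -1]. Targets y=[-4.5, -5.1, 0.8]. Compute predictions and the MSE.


ŷ0 = (0.5)·(-2) + (-1.1)·(-1) + (0.8)·(-5) + 0.8 = -3.1
ŷ1 = (0.5)·(1) + (-1.1)·(2) + (0.8)·(-5) + 0.8 = -4.9
ŷ2 = (0.5)·(4) + (-1.1)·(0) + (0.8)·(-1) + 0.8 = 2.0
errors² = [1.96, 0.04, 1.44]
MSE = 3.4400/3 = 1.1467

1.1467


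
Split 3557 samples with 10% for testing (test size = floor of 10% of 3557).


Test = ⌊3557·10/100⌋ = 355
Train = 3557 - 355 = 3202

Train: 3202, Test: 355


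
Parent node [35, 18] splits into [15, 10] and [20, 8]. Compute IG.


Parent = [35, 18], H_parent = 0.9245
H_left = 0.971 (n=25), H_right = 0.8631 (n=28)
H_children = (25/53)·0.971 + (28/53)·0.8631 = 0.914
IG = 0.9245 - 0.914 = 0.0105

0.0105


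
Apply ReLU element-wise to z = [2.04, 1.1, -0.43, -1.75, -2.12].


ReLU(2.04) = max(0, 2.04) = 2.04
ReLU(1.1) = max(0, 1.1) = 1.1
ReLU(-0.43) = max(0, -0.43) = 0.0
ReLU(-1.75) = max(0, -1.75) = 0.0
ReLU(-2.12) = max(0, -2.12) = 0.0
result = [2.04, 1.1, 0.0, 0.0, 0.0]

[2.04, 1.1, 0.0, 0.0, 0.0]


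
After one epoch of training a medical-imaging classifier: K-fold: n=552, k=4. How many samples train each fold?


Fold size = 552/4 = 138
Training per fold = 552 - 138 = 414

414


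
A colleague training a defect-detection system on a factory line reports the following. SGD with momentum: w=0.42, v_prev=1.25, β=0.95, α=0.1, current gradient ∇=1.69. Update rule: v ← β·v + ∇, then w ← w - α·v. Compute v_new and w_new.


v_new = 0.95·1.25 + 1.69 = 1.1875 + 1.69 = 2.8775
w_new = 0.42 - 0.1·2.8775 = 0.42 - 0.28775 = 0.13225

v_new=2.8775, w_new=0.13225


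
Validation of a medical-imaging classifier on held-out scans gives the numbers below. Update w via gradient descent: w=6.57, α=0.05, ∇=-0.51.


w_new = w - α·∇
= 6.57 - 0.05·-0.51
= 6.57 + 0.0255
= 6.5955

6.5955


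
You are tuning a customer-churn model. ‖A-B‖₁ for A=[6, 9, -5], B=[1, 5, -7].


d = |6-1| + |9-5| + |-5+ 7|
  = 5 + 4 + 2
  = 11

11


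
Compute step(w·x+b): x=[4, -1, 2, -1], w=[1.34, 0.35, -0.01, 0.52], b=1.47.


z = (4)·(1.34) + (-1)·(0.35) + (2)·(-0.01) + (-1)·(0.52) + 1.47
  = 5.94
step(z) = 1 (z≥0)

1


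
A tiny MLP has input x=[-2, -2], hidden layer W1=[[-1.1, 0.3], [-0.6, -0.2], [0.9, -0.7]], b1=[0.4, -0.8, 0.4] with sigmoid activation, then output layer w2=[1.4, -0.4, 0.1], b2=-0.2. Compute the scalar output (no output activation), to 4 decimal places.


z1[0] = (-1.1)·(-2) + (0.3)·(-2) + 0.4 = 2.0
z1[1] = (-0.6)·(-2) + (-0.2)·(-2) - 0.8 = 0.8
z1[2] = (0.9)·(-2) + (-0.7)·(-2) + 0.4 = 0.0
h = sigmoid(z1) = [0.8808, 0.69, 0.5]
output = (1.4)·(0.8808) + (-0.4)·(0.69) + (0.1)·(0.5) - 0.2 = 0.8071

0.8071


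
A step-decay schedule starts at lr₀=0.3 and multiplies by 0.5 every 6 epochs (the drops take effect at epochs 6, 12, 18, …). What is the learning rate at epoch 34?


n_drops = ⌊34/6⌋ = 5
lr = 0.3·0.5^5 = 0.3·0.03125 = 0.009375

0.009375


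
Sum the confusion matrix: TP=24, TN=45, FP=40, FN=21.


Total = TP + TN + FP + FN
= 24 + 45 + 40 + 21
= 130
(Predicted positive: 64, predicted negative: 66)

130


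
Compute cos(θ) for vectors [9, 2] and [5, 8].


A·B = 9·5 + 2·8 = 61
‖A‖ = √85 = 9.2195, ‖B‖ = √89 = 9.434
cos = 61/(√85·√89) = 61/√7565 = 0.7013

0.7013


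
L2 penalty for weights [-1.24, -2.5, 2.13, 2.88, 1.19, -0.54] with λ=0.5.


‖w‖₂² = (-1.24)² + (-2.5)² + (2.13)² + (2.88)² + (1.19)² + (-0.54)²
     = 1.5376 + 6.25 + 4.5369 + 8.2944 + 1.4161 + 0.2916
     = 22.3266
λ·‖w‖₂² = 0.5·22.3266 = 11.1633

11.1633


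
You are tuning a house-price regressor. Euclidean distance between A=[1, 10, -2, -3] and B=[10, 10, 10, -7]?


d = √((1-10)² + (10-10)² + (-2-10)² + (-3+ 7)²)
  = √(81 + 0 + 144 + 16)
  = √241 = 15.5242

15.5242


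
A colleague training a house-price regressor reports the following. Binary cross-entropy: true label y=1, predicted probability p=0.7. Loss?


BCE = -[y·ln(p) + (1-y)·ln(1-p)]
= -1·ln(0.7) - 0
= -ln(0.7) = 0.3567

0.3567


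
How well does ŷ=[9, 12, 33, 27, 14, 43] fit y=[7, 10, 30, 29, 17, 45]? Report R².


ȳ = 23
SS_res = Σ(y-ŷ)² = 34
SS_tot = Σ(y-ȳ)² = 1030
R² = 1 - SS_res/SS_tot = 1 - 0.033 = 0.967

0.967


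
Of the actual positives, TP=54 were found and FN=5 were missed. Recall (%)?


Recall = TP/(TP+FN)
= 54/(54+5)
= 54/59 = 91.53%

91.53%


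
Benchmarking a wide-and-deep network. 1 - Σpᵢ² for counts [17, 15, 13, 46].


Probabilities: [17/91, 15/91, 13/91, 46/91] ≈ [0.1868, 0.1648, 0.1429, 0.5055]
Σpᵢ² = (289 + 225 + 169 + 2116)/91² = 2799/8281
Gini = 1 - Σpᵢ² = 1 - 2799/8281 = 0.662

0.662


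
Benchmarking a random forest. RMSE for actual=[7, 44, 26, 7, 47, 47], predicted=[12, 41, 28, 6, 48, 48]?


MSE = 41/6 = 6.8333
RMSE = √(41/6) = 2.6141

2.6141


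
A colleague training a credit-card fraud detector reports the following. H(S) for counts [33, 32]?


Probabilities: [33/65, 32/65] ≈ [0.5077, 0.4923]
H = -((33/65)·log₂(33/65) + (32/65)·log₂(32/65))
  = 0.9998 bits

0.9998 bits


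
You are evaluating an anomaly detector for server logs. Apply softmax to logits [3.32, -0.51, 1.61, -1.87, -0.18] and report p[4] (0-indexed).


Exponentials: e^3.32=27.6604, e^-0.51=0.6005, e^1.61=5.0028, e^-1.87=0.1541, e^-0.18=0.8353
Sum = 34.2531
Softmax = [0.8075, 0.0175, 0.1461, 0.0045, 0.0244]
p[4] = 0.8353/34.2531 = 0.0244

0.0244


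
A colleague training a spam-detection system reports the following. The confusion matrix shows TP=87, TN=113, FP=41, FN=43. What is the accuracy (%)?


Accuracy = (TP+TN)/(TP+TN+FP+FN)
= (87+113)/(284)
= 200/284 = 70.42%

70.42%


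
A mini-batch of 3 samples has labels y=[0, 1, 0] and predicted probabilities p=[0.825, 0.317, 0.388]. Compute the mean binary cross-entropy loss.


L[0] = -ln(1-0.825) = -ln(0.175) = 1.743
L[1] = -ln(0.317) = 1.1489
L[2] = -ln(1-0.388) = -ln(0.612) = 0.491
mean = (1.743 + 1.1489 + 0.491)/3 = 1.1276

1.1276


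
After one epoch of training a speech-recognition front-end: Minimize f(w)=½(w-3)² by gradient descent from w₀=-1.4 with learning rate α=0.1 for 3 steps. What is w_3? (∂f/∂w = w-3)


step 1: grad = -1.4-3 = -4.4; w = -1.4 - 0.1·(-4.4) = -0.96
step 2: grad = -0.96-3 = -3.96; w = -0.96 - 0.1·(-3.96) = -0.564
step 3: grad = -0.564-3 = -3.564; w = -0.564 - 0.1·(-3.564) = -0.2076

-0.2076


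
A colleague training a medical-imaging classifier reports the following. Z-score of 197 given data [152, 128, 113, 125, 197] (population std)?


μ = 143, σ = 29.8195
z = (197 - 143)/29.8195 = 1.8109

1.8109


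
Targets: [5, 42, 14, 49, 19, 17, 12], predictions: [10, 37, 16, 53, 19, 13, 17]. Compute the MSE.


Squared errors: (5-10)²=25, (42-37)²=25, (14-16)²=4, (49-53)²=16, (19-19)²=0, (17-13)²=16, (12-17)²=25
Sum = 111
MSE = 111/7 = 111/7

111/7


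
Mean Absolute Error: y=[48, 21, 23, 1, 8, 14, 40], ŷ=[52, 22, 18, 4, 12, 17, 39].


Absolute errors: |48-52|=4, |21-22|=1, |23-18|=5, |1-4|=3, |8-12|=4, |14-17|=3, |40-39|=1
Sum = 21
MAE = 21/7 = 3

3


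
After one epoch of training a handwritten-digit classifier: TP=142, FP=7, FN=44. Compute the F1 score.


Precision = 142/149 = 0.953
Recall = 142/186 = 0.7634
F1 = 2·P·R/(P+R) = 2·TP/(2·TP+FP+FN) = 284/(284+7+44) = 284/335 = 0.8478

0.8478


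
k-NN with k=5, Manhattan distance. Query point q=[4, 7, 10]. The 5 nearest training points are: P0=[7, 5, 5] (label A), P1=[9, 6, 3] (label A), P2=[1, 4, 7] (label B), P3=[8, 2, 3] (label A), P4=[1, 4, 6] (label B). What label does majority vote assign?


d(q,P0) = 10  (label A)
d(q,P1) = 13  (label A)
d(q,P2) = 9  (label B)
d(q,P3) = 16  (label A)
d(q,P4) = 10  (label B)
Votes: A=3, B=2
Majority → A

A


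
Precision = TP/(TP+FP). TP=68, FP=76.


Precision = TP/(TP+FP)
= 68/(68+76)
= 68/144 = 47.22%

47.22%


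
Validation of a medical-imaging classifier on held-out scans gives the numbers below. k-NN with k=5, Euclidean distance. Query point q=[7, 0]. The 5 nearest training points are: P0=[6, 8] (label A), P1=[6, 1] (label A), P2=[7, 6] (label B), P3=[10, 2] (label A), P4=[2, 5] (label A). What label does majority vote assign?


d(q,P0) = 8.0623  (label A)
d(q,P1) = 1.4142  (label A)
d(q,P2) = 6.0  (label B)
d(q,P3) = 3.6056  (label A)
d(q,P4) = 7.0711  (label A)
Votes: A=4, B=1
Majority → A

A


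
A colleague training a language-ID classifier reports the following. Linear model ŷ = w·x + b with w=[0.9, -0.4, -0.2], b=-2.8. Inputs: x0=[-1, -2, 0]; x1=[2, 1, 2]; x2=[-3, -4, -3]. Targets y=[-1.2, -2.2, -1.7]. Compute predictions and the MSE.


ŷ0 = (0.9)·(-1) + (-0.4)·(-2) + (-0.2)·(0) - 2.8 = -2.9
ŷ1 = (0.9)·(2) + (-0.4)·(1) + (-0.2)·(2) - 2.8 = -1.8
ŷ2 = (0.9)·(-3) + (-0.4)·(-4) + (-0.2)·(-3) - 2.8 = -3.3
errors² = [2.89, 0.16, 2.56]
MSE = 5.6100/3 = 1.87

1.87


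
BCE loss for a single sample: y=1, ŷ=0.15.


BCE = -[y·ln(p) + (1-y)·ln(1-p)]
= -1·ln(0.15) - 0
= -ln(0.15) = 1.8971

1.8971


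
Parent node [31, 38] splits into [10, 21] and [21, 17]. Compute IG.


Parent = [31, 38], H_parent = 0.9926
H_left = 0.9072 (n=31), H_right = 0.992 (n=38)
H_children = (31/69)·0.9072 + (38/69)·0.992 = 0.9539
IG = 0.9926 - 0.9539 = 0.0387

0.0387


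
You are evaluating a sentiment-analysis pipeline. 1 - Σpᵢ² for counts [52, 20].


Probabilities: [52/72, 20/72] ≈ [0.7222, 0.2778]
Σpᵢ² = (2704 + 400)/72² = 3104/5184
Gini = 1 - Σpᵢ² = 1 - 3104/5184 = 0.4012

0.4012


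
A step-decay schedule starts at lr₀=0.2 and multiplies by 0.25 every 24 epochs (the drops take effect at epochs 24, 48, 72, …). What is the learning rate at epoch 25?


n_drops = ⌊25/24⌋ = 1
lr = 0.2·0.25^1 = 0.2·0.25 = 0.05

0.05


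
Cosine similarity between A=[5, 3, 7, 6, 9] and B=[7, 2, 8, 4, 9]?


A·B = 5·7 + 3·2 + 7·8 + 6·4 + 9·9 = 202
‖A‖ = √200 = 14.1421, ‖B‖ = √214 = 14.6287
cos = 202/(√200·√214) = 202/√42800 = 0.9764

0.9764


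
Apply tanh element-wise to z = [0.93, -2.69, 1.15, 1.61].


tanh(0.93) = 0.7306
tanh(-2.69) = -0.9908
tanh(1.15) = 0.8178
tanh(1.61) = 0.9232
result = [0.7306, -0.9908, 0.8178, 0.9232]

[0.7306, -0.9908, 0.8178, 0.9232]


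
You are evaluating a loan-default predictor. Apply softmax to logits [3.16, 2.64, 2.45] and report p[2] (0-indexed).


Exponentials: e^3.16=23.5706, e^2.64=14.0132, e^2.45=11.5883
Sum = 49.1721
Softmax = [0.4793, 0.285, 0.2357]
p[2] = 11.5883/49.1721 = 0.2357

0.2357


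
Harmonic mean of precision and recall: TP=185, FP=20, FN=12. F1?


Precision = 185/205 = 0.9024
Recall = 185/197 = 0.9391
F1 = 2·P·R/(P+R) = 2·TP/(2·TP+FP+FN) = 370/(370+20+12) = 370/402 = 0.9204

0.9204


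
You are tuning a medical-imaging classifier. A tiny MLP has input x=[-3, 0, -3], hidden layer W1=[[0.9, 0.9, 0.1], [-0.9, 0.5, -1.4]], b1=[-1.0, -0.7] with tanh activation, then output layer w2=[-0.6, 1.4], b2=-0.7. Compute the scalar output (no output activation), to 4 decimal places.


z1[0] = (0.9)·(-3) + (0.9)·(0) + (0.1)·(-3) - 1.0 = -4.0
z1[1] = (-0.9)·(-3) + (0.5)·(0) + (-1.4)·(-3) - 0.7 = 6.2
h = tanh(z1) = [-0.9993, 1.0]
output = (-0.6)·(-0.9993) + (1.4)·(1.0) - 0.7 = 1.2996

1.2996


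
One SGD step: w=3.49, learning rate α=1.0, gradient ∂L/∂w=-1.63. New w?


w_new = w - α·∇
= 3.49 - 1.0·-1.63
= 3.49 + 1.63
= 5.12

5.12


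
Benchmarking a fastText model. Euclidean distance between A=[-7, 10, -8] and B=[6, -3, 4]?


d = √((-7-6)² + (10+ 3)² + (-8-4)²)
  = √(169 + 169 + 144)
  = √482 = 21.9545

21.9545


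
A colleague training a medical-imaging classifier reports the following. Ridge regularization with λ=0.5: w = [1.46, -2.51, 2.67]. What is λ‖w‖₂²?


‖w‖₂² = (1.46)² + (-2.51)² + (2.67)²
     = 2.1316 + 6.3001 + 7.1289
     = 15.5606
λ·‖w‖₂² = 0.5·15.5606 = 7.7803

7.7803


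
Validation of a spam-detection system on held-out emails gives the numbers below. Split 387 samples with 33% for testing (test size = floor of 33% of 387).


Test = ⌊387·33/100⌋ = 127
Train = 387 - 127 = 260

Train: 260, Test: 127


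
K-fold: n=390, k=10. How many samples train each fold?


Fold size = 390/10 = 39
Training per fold = 390 - 39 = 351

351


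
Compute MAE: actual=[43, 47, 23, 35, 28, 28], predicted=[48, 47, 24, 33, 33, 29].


Absolute errors: |43-48|=5, |47-47|=0, |23-24|=1, |35-33|=2, |28-33|=5, |28-29|=1
Sum = 14
MAE = 14/6 = 7/3

7/3


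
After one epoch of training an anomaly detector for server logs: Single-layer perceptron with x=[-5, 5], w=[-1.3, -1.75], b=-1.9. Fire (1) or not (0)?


z = (-5)·(-1.3) + (5)·(-1.75) - 1.9
  = -4.15
step(z) = 0 (z<0)

0


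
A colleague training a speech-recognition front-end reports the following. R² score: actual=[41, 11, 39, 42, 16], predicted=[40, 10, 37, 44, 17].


ȳ = 29.8
SS_res = Σ(y-ŷ)² = 11
SS_tot = Σ(y-ȳ)² = 902.8
R² = 1 - SS_res/SS_tot = 1 - 0.0122 = 0.9878

0.9878


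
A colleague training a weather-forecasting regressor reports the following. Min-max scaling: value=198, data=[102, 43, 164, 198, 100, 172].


min=43, max=198
(198-43)/(198-43) = 155/155 = 1.0

1.0


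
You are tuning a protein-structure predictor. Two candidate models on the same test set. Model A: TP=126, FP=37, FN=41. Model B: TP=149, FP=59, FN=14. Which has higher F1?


Model A: P=126/163=0.773, R=126/167=0.7545, F1=2PR/(P+R)=2TP/(2TP+FP+FN)=252/330=0.7636
Model B: P=149/208=0.7163, R=149/163=0.9141, F1=2PR/(P+R)=2TP/(2TP+FP+FN)=298/371=0.8032
0.7636 < 0.8032 → Model B

Model B


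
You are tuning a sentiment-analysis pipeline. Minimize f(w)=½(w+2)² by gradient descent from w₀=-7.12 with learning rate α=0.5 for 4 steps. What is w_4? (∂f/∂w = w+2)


step 1: grad = -7.12+2 = -5.12; w = -7.12 - 0.5·(-5.12) = -4.56
step 2: grad = -4.56+2 = -2.56; w = -4.56 - 0.5·(-2.56) = -3.28
step 3: grad = -3.28+2 = -1.28; w = -3.28 - 0.5·(-1.28) = -2.64
step 4: grad = -2.64+2 = -0.64; w = -2.64 - 0.5·(-0.64) = -2.32

-2.32


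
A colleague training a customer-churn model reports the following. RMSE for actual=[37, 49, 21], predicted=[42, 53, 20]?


MSE = 42/3 = 14
RMSE = √(42/3) = 3.7417

3.7417


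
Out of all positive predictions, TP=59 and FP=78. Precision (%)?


Precision = TP/(TP+FP)
= 59/(59+78)
= 59/137 = 43.07%

43.07%


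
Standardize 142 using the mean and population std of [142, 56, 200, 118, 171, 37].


μ = 120.6667, σ = 58.4114
z = (142 - 120.6667)/58.4114 = 0.3652

0.3652


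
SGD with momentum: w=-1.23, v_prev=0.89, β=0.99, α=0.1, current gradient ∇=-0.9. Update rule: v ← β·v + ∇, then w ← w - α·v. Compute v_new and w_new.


v_new = 0.99·0.89 - 0.9 = 0.8811 - 0.9 = -0.0189
w_new = -1.23 - 0.1·-0.0189 = -1.23 + 0.00189 = -1.22811

v_new=-0.0189, w_new=-1.22811


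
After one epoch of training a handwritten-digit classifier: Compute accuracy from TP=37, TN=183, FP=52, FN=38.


Accuracy = (TP+TN)/(TP+TN+FP+FN)
= (37+183)/(310)
= 220/310 = 70.97%

70.97%


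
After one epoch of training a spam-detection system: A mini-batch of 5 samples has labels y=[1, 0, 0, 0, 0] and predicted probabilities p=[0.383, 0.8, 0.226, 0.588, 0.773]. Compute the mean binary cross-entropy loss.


L[0] = -ln(0.383) = 0.9597
L[1] = -ln(1-0.8) = -ln(0.2) = 1.6094
L[2] = -ln(1-0.226) = -ln(0.774) = 0.2562
L[3] = -ln(1-0.588) = -ln(0.412) = 0.8867
L[4] = -ln(1-0.773) = -ln(0.227) = 1.4828
mean = (0.9597 + 1.6094 + 0.2562 + 0.8867 + 1.4828)/5 = 1.039

1.039


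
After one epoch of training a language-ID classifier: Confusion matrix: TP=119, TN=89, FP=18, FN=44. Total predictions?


Total = TP + TN + FP + FN
= 119 + 89 + 18 + 44
= 270
(Predicted positive: 137, predicted negative: 133)

270


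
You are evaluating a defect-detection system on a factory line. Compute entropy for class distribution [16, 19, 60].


Probabilities: [16/95, 19/95, 60/95] ≈ [0.1684, 0.2, 0.6316]
H = -((16/95)·log₂(16/95) + (19/95)·log₂(19/95) + (60/95)·log₂(60/95))
  = 1.3159 bits

1.3159 bits


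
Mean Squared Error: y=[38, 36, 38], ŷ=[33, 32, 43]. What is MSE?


Squared errors: (38-33)²=25, (36-32)²=16, (38-43)²=25
Sum = 66
MSE = 66/3 = 22

22


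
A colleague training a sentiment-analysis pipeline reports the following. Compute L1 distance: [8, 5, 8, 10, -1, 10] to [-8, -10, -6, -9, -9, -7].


d = |8+ 8| + |5+ 10| + |8+ 6| + |10+ 9| + |-1+ 9| + |10+ 7|
  = 16 + 15 + 14 + 19 + 8 + 17
  = 89

89


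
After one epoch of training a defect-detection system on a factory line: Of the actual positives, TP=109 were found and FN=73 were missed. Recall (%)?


Recall = TP/(TP+FN)
= 109/(109+73)
= 109/182 = 59.89%

59.89%


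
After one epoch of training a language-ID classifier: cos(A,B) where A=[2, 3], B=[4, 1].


A·B = 2·4 + 3·1 = 11
‖A‖ = √13 = 3.6056, ‖B‖ = √17 = 4.1231
cos = 11/(√13·√17) = 11/√221 = 0.7399

0.7399


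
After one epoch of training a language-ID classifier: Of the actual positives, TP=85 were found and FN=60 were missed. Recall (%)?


Recall = TP/(TP+FN)
= 85/(85+60)
= 85/145 = 58.62%

58.62%


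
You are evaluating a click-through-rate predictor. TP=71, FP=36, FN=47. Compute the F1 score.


Precision = 71/107 = 0.6636
Recall = 71/118 = 0.6017
F1 = 2·P·R/(P+R) = 2·TP/(2·TP+FP+FN) = 142/(142+36+47) = 142/225 = 0.6311

0.6311


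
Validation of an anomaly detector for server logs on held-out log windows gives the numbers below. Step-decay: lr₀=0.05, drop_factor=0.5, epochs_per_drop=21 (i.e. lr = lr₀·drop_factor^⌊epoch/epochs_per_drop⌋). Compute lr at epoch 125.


n_drops = ⌊125/21⌋ = 5
lr = 0.05·0.5^5 = 0.05·0.03125 = 0.0015625

0.0015625


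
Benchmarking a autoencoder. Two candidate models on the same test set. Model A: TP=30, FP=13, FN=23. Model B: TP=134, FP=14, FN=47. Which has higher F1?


Model A: P=30/43=0.6977, R=30/53=0.566, F1=2PR/(P+R)=2TP/(2TP+FP+FN)=60/96=0.625
Model B: P=134/148=0.9054, R=134/181=0.7403, F1=2PR/(P+R)=2TP/(2TP+FP+FN)=268/329=0.8146
0.625 < 0.8146 → Model B

Model B


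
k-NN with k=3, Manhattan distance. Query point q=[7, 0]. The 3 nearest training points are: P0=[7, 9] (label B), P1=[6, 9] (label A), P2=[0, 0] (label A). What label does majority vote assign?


d(q,P0) = 9  (label B)
d(q,P1) = 10  (label A)
d(q,P2) = 7  (label A)
Votes: A=2, B=1
Majority → A

A


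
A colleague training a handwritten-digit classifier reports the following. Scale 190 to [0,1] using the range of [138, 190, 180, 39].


min=39, max=190
(190-39)/(190-39) = 151/151 = 1.0

1.0


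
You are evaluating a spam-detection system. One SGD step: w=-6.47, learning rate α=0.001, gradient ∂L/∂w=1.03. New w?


w_new = w - α·∇
= -6.47 - 0.001·1.03
= -6.47 - 0.00103
= -6.47103

-6.47103


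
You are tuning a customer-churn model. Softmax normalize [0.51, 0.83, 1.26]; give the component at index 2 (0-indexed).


Exponentials: e^0.51=1.6653, e^0.83=2.2933, e^1.26=3.5254
Sum = 7.484
Softmax = [0.2225, 0.3064, 0.4711]
p[2] = 3.5254/7.484 = 0.4711

0.4711


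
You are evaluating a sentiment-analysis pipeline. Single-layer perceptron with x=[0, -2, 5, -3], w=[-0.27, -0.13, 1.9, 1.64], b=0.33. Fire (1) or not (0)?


z = (0)·(-0.27) + (-2)·(-0.13) + (5)·(1.9) + (-3)·(1.64) + 0.33
  = 5.17
step(z) = 1 (z≥0)

1


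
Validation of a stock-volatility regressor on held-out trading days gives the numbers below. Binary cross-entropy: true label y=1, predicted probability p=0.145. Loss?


BCE = -[y·ln(p) + (1-y)·ln(1-p)]
= -1·ln(0.145) - 0
= -ln(0.145) = 1.931

1.931


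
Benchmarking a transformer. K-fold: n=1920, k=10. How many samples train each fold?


Fold size = 1920/10 = 192
Training per fold = 1920 - 192 = 1728

1728


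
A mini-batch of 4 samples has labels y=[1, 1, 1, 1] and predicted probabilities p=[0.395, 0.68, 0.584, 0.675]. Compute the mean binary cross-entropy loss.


L[0] = -ln(0.395) = 0.9289
L[1] = -ln(0.68) = 0.3857
L[2] = -ln(0.584) = 0.5379
L[3] = -ln(0.675) = 0.393
mean = (0.9289 + 0.3857 + 0.5379 + 0.393)/4 = 0.5614

0.5614


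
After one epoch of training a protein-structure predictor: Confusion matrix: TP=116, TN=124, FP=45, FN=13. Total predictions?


Total = TP + TN + FP + FN
= 116 + 124 + 45 + 13
= 298
(Predicted positive: 161, predicted negative: 137)

298


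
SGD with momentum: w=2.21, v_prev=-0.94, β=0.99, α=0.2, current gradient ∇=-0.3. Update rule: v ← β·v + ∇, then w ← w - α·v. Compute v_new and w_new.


v_new = 0.99·-0.94 - 0.3 = -0.9306 - 0.3 = -1.2306
w_new = 2.21 - 0.2·-1.2306 = 2.21 + 0.24612 = 2.45612

v_new=-1.2306, w_new=2.45612


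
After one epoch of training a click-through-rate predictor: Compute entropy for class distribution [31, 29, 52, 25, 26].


Probabilities: [31/163, 29/163, 52/163, 25/163, 26/163] ≈ [0.1902, 0.1779, 0.319, 0.1534, 0.1595]
H = -((31/163)·log₂(31/163) + (29/163)·log₂(29/163) + (52/163)·log₂(52/163) + (25/163)·log₂(25/163) + (26/163)·log₂(26/163))
  = 2.2617 bits

2.2617 bits


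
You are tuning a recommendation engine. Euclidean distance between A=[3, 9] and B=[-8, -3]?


d = √((3+ 8)² + (9+ 3)²)
  = √(121 + 144)
  = √265 = 16.2788

16.2788


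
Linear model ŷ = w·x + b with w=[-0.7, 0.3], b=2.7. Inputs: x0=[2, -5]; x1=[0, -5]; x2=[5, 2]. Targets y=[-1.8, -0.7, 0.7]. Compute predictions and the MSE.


ŷ0 = (-0.7)·(2) + (0.3)·(-5) + 2.7 = -0.2
ŷ1 = (-0.7)·(0) + (0.3)·(-5) + 2.7 = 1.2
ŷ2 = (-0.7)·(5) + (0.3)·(2) + 2.7 = -0.2
errors² = [2.56, 3.61, 0.81]
MSE = 6.9800/3 = 2.3267

2.3267


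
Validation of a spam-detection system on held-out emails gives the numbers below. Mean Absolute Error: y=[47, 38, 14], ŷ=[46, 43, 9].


Absolute errors: |47-46|=1, |38-43|=5, |14-9|=5
Sum = 11
MAE = 11/3 = 11/3

11/3


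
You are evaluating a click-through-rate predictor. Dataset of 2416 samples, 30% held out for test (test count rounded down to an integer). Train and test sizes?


Test = ⌊2416·30/100⌋ = 724
Train = 2416 - 724 = 1692

Train: 1692, Test: 724


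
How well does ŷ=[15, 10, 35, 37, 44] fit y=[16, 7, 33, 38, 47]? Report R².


ȳ = 28.2
SS_res = Σ(y-ŷ)² = 24
SS_tot = Σ(y-ȳ)² = 1070.8
R² = 1 - SS_res/SS_tot = 1 - 0.0224 = 0.9776

0.9776


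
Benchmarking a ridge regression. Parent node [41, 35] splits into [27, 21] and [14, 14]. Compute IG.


Parent = [41, 35], H_parent = 0.9955
H_left = 0.9887 (n=48), H_right = 1 (n=28)
H_children = (48/76)·0.9887 + (28/76)·1 = 0.9929
IG = 0.9955 - 0.9929 = 0.0026

0.0026


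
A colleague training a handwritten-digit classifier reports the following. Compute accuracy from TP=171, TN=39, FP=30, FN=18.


Accuracy = (TP+TN)/(TP+TN+FP+FN)
= (171+39)/(258)
= 210/258 = 81.4%

81.4%


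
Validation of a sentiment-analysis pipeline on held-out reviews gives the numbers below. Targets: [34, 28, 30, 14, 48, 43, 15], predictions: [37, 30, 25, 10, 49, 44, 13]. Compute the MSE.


Squared errors: (34-37)²=9, (28-30)²=4, (30-25)²=25, (14-10)²=16, (48-49)²=1, (43-44)²=1, (15-13)²=4
Sum = 60
MSE = 60/7 = 60/7

60/7


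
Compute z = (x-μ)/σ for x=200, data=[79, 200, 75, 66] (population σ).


μ = 105, σ = 55.05
z = (200 - 105)/55.05 = 1.7257

1.7257


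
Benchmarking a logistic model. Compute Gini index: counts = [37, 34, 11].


Probabilities: [37/82, 34/82, 11/82] ≈ [0.4512, 0.4146, 0.1341]
Σpᵢ² = (1369 + 1156 + 121)/82² = 2646/6724
Gini = 1 - Σpᵢ² = 1 - 2646/6724 = 0.6065

0.6065


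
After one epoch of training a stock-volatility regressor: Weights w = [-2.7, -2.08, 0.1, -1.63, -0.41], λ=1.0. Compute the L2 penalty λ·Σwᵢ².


‖w‖₂² = (-2.7)² + (-2.08)² + (0.1)² + (-1.63)² + (-0.41)²
     = 7.29 + 4.3264 + 0.01 + 2.6569 + 0.1681
     = 14.4514
λ·‖w‖₂² = 1.0·14.4514 = 14.4514

14.4514


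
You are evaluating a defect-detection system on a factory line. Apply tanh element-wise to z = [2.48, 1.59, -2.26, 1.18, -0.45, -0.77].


tanh(2.48) = 0.9861
tanh(1.59) = 0.9201
tanh(-2.26) = -0.9785
tanh(1.18) = 0.8275
tanh(-0.45) = -0.4219
tanh(-0.77) = -0.6469
result = [0.9861, 0.9201, -0.9785, 0.8275, -0.4219, -0.6469]

[0.9861, 0.9201, -0.9785, 0.8275, -0.4219, -0.6469]


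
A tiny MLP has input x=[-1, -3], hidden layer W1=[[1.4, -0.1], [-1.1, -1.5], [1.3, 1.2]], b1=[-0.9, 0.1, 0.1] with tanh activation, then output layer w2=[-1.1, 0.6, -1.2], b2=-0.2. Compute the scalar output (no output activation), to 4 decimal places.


z1[0] = (1.4)·(-1) + (-0.1)·(-3) - 0.9 = -2.0
z1[1] = (-1.1)·(-1) + (-1.5)·(-3) + 0.1 = 5.7
z1[2] = (1.3)·(-1) + (1.2)·(-3) + 0.1 = -4.8
h = tanh(z1) = [-0.964, 1.0, -0.9999]
output = (-1.1)·(-0.964) + (0.6)·(1.0) + (-1.2)·(-0.9999) - 0.2 = 2.6603

2.6603


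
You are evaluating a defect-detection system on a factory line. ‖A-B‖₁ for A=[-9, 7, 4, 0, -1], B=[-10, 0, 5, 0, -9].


d = |-9+ 10| + |7-0| + |4-5| + |0-0| + |-1+ 9|
  = 1 + 7 + 1 + 0 + 8
  = 17

17


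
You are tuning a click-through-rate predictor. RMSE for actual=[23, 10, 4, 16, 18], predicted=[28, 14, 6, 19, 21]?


MSE = 63/5 = 12.6
RMSE = √(63/5) = 3.5496

3.5496


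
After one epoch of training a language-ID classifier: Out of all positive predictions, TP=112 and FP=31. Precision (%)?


Precision = TP/(TP+FP)
= 112/(112+31)
= 112/143 = 78.32%

78.32%
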